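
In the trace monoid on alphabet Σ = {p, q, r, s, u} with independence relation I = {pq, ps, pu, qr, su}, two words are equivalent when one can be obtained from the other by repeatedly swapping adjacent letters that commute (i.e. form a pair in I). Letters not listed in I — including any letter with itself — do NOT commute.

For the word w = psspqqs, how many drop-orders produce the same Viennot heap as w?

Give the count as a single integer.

drop 0:p onto floor
drop 1:s onto floor
drop 2:s onto {1:s}
drop 3:p onto {0:p}
drop 4:q onto {2:s}
drop 5:q onto {4:q}
drop 6:s onto {5:q}
ground layer = {0:p, 1:s}
drop-orders for the pieces not yet dropped (sum over which currently-grounded one goes next):
  1 to go: {3} 1  {6} 1
  2 to go: {0,3} 1  {3,6} 2  {5,6} 1
  3 to go: {0,3,6} 3  {3,5,6} 3  {4,5,6} 1
  4 to go: {0,3,5,6} 6  {2,4,5,6} 1  {3,4,5,6} 4
  5 to go: {0,3,4,5,6} 10  {1,2,4,5,6} 1  {2,3,4,5,6} 5
  if 0:p drops first: 6 orders
  if 1:s drops first: 15 orders
heap linearizations: 21

21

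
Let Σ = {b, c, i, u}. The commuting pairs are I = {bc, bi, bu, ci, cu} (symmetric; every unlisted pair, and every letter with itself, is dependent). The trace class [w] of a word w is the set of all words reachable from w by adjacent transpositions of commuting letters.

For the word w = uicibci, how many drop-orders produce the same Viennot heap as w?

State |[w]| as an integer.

0(u) covers ∅
1(i) covers 0:u
2(c) covers ∅
3(i) covers 1:i
4(b) covers ∅
5(c) covers 2:c
6(i) covers 3:i
floor of heap: 0:u, 2:c, 4:b
completions by unplaced set U, small U first (add the entries for U minus each lowest piece of U):
  |U|=1: {4}:1  {5}:1  {6}:1
  |U|=2: {2,5}:1  {3,6}:1  {4,5}:2  {4,6}:2  {5,6}:2
  |U|=3: {1,3,6}:1  {2,4,5}:3  {2,5,6}:3  {3,4,6}:3  {3,5,6}:3  {4,5,6}:6
  |U|=4: {0,1,3,6}:1  {1,3,4,6}:4  {1,3,5,6}:4  {2,3,5,6}:6  {2,4,5,6}:12  {3,4,5,6}:12
  |U|=5: {0,1,3,4,6}:5  {0,1,3,5,6}:5  {1,2,3,5,6}:10  {1,3,4,5,6}:20  {2,3,4,5,6}:30
  start at 0(u): 60
  start at 2(c): 30
  start at 4(b): 15
sum over floor = 105

105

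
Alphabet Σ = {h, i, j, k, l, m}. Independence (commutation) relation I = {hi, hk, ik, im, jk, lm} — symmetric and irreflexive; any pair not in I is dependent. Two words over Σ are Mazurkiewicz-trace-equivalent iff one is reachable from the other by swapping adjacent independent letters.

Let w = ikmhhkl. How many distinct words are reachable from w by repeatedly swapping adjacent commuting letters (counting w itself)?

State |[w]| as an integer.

#0=i has no predecessor
#1=k has no predecessor
#2=m depends on [1:k]
#3=h depends on [2:m]
#4=h depends on [3:h]
#5=k depends on [2:m]
#6=l depends on [0:i, 4:h, 5:k]
sources: [0:i, 1:k]
N(rest) = Σ N(rest − s) over sources s of rest; N(one piece) = 1:
  size 1 → [6]=1
  size 2 → [0,6]=1  [4,6]=1  [5,6]=1
  size 3 → [0,4,6]=2  [0,5,6]=2  [3,4,6]=1  [4,5,6]=2
  size 4 → [0,3,4,6]=3  [0,4,5,6]=6  [3,4,5,6]=3
  size 5 → [0,3,4,5,6]=12  [2,3,4,5,6]=3
  first=0(i) contributes 3
  first=1(k) contributes 15
|[w]| = 18

18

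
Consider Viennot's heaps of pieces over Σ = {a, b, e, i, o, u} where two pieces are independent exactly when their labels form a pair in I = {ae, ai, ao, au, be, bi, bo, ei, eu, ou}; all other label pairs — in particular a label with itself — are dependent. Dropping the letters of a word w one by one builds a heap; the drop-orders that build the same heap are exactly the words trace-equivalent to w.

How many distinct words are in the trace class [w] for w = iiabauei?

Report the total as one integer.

176

0(i) covers ∅
1(i) covers 0:i
2(a) covers ∅
3(b) covers 2:a
4(a) covers 3:b
5(u) covers 1:i, 3:b
6(e) covers ∅
7(i) covers 5:u
floor of heap: 0:i, 2:a, 6:e
completions by unplaced set U, small U first (add the entries for U minus each lowest piece of U):
  |U|=1: {4}:1  {6}:1  {7}:1
  |U|=2: {4,6}:2  {4,7}:2  {5,7}:1  {6,7}:2
  |U|=3: {1,5,7}:1  {4,5,7}:3  {4,6,7}:6  {5,6,7}:3
  |U|=4: {0,1,5,7}:1  {1,4,5,7}:4  {1,5,6,7}:4  {3,4,5,7}:3  {4,5,6,7}:12
  |U|=5: {0,1,4,5,7}:5  {0,1,5,6,7}:5  {1,3,4,5,7}:7  {1,4,5,6,7}:20  {2,3,4,5,7}:3  {3,4,5,6,7}:15
  |U|=6: {0,1,3,4,5,7}:12  {0,1,4,5,6,7}:30  {1,2,3,4,5,7}:10  {1,3,4,5,6,7}:42  {2,3,4,5,6,7}:18
  start at 0(i): 70
  start at 2(a): 84
  start at 6(e): 22
sum over floor = 176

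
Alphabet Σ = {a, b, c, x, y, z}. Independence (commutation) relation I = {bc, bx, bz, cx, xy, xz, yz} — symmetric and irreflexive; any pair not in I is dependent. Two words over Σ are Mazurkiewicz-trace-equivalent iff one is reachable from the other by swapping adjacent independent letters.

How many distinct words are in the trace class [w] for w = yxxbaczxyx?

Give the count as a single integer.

piece 0:y — minimal
piece 1:x — minimal
piece 2:x rests on {1:x}
piece 3:b rests on {0:y}
piece 4:a rests on {2:x, 3:b}
piece 5:c rests on {4:a}
piece 6:z rests on {5:c}
piece 7:x rests on {4:a}
piece 8:y rests on {5:c}
piece 9:x rests on {7:x}
minimal pieces: {0:y, 1:x}
ways to finish when only these pieces remain (= sum over removing one remaining piece with nothing left below it):
  1 left: {6}→1  {8}→1  {9}→1
  2 left: {6,8}→2  {6,9}→2  {7,9}→1  {8,9}→2
  3 left: {5,6,8}→2  {6,7,9}→3  {6,8,9}→6  {7,8,9}→3
  4 left: {5,6,8,9}→8  {6,7,8,9}→12
  5 left: {5,6,7,8,9}→20
  6 left: {4,5,6,7,8,9}→20
  7 left: {2,4,5,6,7,8,9}→20  {3,4,5,6,7,8,9}→20
  8 left: {0,3,4,5,6,7,8,9}→20  {1,2,4,5,6,7,8,9}→20  {2,3,4,5,6,7,8,9}→40
  placing 0:y first → 60 extensions
  placing 1:x first → 60 extensions
total linear extensions = 120

120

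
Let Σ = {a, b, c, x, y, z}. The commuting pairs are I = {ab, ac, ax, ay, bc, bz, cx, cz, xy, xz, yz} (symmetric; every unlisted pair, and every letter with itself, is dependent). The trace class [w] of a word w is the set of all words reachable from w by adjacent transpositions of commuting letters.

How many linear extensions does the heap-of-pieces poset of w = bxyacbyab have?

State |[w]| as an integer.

180

drop 0:b onto floor
drop 1:x onto {0:b}
drop 2:y onto {0:b}
drop 3:a onto floor
drop 4:c onto {2:y}
drop 5:b onto {1:x, 2:y}
drop 6:y onto {4:c, 5:b}
drop 7:a onto {3:a}
drop 8:b onto {6:y}
ground layer = {0:b, 3:a}
drop-orders for the pieces not yet dropped (sum over which currently-grounded one goes next):
  1 to go: {7} 1  {8} 1
  2 to go: {3,7} 1  {6,8} 1  {7,8} 2
  3 to go: {3,7,8} 3  {4,6,8} 1  {5,6,8} 1  {6,7,8} 3
  4 to go: {1,5,6,8} 1  {3,6,7,8} 6  {4,5,6,8} 2  {4,6,7,8} 4  {5,6,7,8} 4
  5 to go: {1,4,5,6,8} 3  {1,5,6,7,8} 5  {2,4,5,6,8} 2  {3,4,6,7,8} 10  {3,5,6,7,8} 10  {4,5,6,7,8} 10
  6 to go: {1,2,4,5,6,8} 5  {1,3,5,6,7,8} 15  {1,4,5,6,7,8} 18  {2,4,5,6,7,8} 12  {3,4,5,6,7,8} 30
  7 to go: {0,1,2,4,5,6,8} 5  {1,2,4,5,6,7,8} 35  {1,3,4,5,6,7,8} 63  {2,3,4,5,6,7,8} 42
  if 0:b drops first: 140 orders
  if 3:a drops first: 40 orders
heap linearizations: 180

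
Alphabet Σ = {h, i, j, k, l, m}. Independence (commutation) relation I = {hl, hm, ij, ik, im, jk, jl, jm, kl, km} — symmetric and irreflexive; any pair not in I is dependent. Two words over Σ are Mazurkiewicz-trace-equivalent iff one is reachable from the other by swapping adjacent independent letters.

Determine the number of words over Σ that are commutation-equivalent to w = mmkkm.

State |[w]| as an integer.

10

piece 0:m — minimal
piece 1:m rests on {0:m}
piece 2:k — minimal
piece 3:k rests on {2:k}
piece 4:m rests on {1:m}
minimal pieces: {0:m, 2:k}
ways to finish when only these pieces remain (= sum over removing one remaining piece with nothing left below it):
  1 left: {3}→1  {4}→1
  2 left: {1,4}→1  {2,3}→1  {3,4}→2
  3 left: {0,1,4}→1  {1,3,4}→3  {2,3,4}→3
  placing 0:m first → 6 extensions
  placing 2:k first → 4 extensions
total linear extensions = 10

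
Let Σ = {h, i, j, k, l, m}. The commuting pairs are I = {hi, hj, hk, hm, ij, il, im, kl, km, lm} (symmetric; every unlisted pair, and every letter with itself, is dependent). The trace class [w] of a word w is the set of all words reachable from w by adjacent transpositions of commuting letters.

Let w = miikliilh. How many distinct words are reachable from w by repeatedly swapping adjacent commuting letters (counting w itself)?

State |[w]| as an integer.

504

0(m) covers ∅
1(i) covers ∅
2(i) covers 1:i
3(k) covers 2:i
4(l) covers ∅
5(i) covers 3:k
6(i) covers 5:i
7(l) covers 4:l
8(h) covers 7:l
floor of heap: 0:m, 1:i, 4:l
completions by unplaced set U, small U first (add the entries for U minus each lowest piece of U):
  |U|=1: {0}:1  {6}:1  {8}:1
  |U|=2: {0,6}:2  {0,8}:2  {5,6}:1  {6,8}:2  {7,8}:1
  |U|=3: {0,5,6}:3  {0,6,8}:6  {0,7,8}:3  {3,5,6}:1  {4,7,8}:1  {5,6,8}:3  {6,7,8}:3
  |U|=4: {0,3,5,6}:4  {0,4,7,8}:4  {0,5,6,8}:12  {0,6,7,8}:12  {2,3,5,6}:1  {3,5,6,8}:4  {4,6,7,8}:4  {5,6,7,8}:6
  |U|=5: {0,2,3,5,6}:5  {0,3,5,6,8}:20  {0,4,6,7,8}:20  {0,5,6,7,8}:30  {1,2,3,5,6}:1  {2,3,5,6,8}:5  {3,5,6,7,8}:10  {4,5,6,7,8}:10
  |U|=6: {0,1,2,3,5,6}:6  {0,2,3,5,6,8}:30  {0,3,5,6,7,8}:60  {0,4,5,6,7,8}:60  {1,2,3,5,6,8}:6  {2,3,5,6,7,8}:15  {3,4,5,6,7,8}:20
  |U|=7: {0,1,2,3,5,6,8}:42  {0,2,3,5,6,7,8}:105  {0,3,4,5,6,7,8}:140  {1,2,3,5,6,7,8}:21  {2,3,4,5,6,7,8}:35
  start at 0(m): 56
  start at 1(i): 280
  start at 4(l): 168
sum over floor = 504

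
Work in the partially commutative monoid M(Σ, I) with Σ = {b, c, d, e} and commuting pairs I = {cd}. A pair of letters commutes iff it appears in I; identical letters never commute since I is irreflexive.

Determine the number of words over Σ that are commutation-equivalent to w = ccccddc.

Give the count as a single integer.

piece 0:c — minimal
piece 1:c rests on {0:c}
piece 2:c rests on {1:c}
piece 3:c rests on {2:c}
piece 4:d — minimal
piece 5:d rests on {4:d}
piece 6:c rests on {3:c}
minimal pieces: {0:c, 4:d}
ways to finish when only these pieces remain (= sum over removing one remaining piece with nothing left below it):
  1 left: {5}→1  {6}→1
  2 left: {3,6}→1  {4,5}→1  {5,6}→2
  3 left: {2,3,6}→1  {3,5,6}→3  {4,5,6}→3
  4 left: {1,2,3,6}→1  {2,3,5,6}→4  {3,4,5,6}→6
  5 left: {0,1,2,3,6}→1  {1,2,3,5,6}→5  {2,3,4,5,6}→10
  placing 0:c first → 15 extensions
  placing 4:d first → 6 extensions
total linear extensions = 21

21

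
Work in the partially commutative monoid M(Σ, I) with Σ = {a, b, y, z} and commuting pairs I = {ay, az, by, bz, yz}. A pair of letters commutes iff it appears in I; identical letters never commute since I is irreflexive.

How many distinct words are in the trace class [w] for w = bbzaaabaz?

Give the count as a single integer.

36

0(b) covers ∅
1(b) covers 0:b
2(z) covers ∅
3(a) covers 1:b
4(a) covers 3:a
5(a) covers 4:a
6(b) covers 5:a
7(a) covers 6:b
8(z) covers 2:z
floor of heap: 0:b, 2:z
completions by unplaced set U, small U first (add the entries for U minus each lowest piece of U):
  |U|=1: {7}:1  {8}:1
  |U|=2: {2,8}:1  {6,7}:1  {7,8}:2
  |U|=3: {2,7,8}:3  {5,6,7}:1  {6,7,8}:3
  |U|=4: {2,6,7,8}:6  {4,5,6,7}:1  {5,6,7,8}:4
  |U|=5: {2,5,6,7,8}:10  {3,4,5,6,7}:1  {4,5,6,7,8}:5
  |U|=6: {1,3,4,5,6,7}:1  {2,4,5,6,7,8}:15  {3,4,5,6,7,8}:6
  |U|=7: {0,1,3,4,5,6,7}:1  {1,3,4,5,6,7,8}:7  {2,3,4,5,6,7,8}:21
  start at 0(b): 28
  start at 2(z): 8
sum over floor = 36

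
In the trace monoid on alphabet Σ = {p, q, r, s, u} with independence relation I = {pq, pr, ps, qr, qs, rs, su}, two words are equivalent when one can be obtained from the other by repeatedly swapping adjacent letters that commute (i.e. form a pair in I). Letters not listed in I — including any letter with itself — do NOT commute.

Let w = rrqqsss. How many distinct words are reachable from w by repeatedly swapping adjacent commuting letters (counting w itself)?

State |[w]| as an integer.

piece 0:r — minimal
piece 1:r rests on {0:r}
piece 2:q — minimal
piece 3:q rests on {2:q}
piece 4:s — minimal
piece 5:s rests on {4:s}
piece 6:s rests on {5:s}
minimal pieces: {0:r, 2:q, 4:s}
ways to finish when only these pieces remain (= sum over removing one remaining piece with nothing left below it):
  1 left: {1}→1  {3}→1  {6}→1
  2 left: {0,1}→1  {1,3}→2  {1,6}→2  {2,3}→1  {3,6}→2  {5,6}→1
  3 left: {0,1,3}→3  {0,1,6}→3  {1,2,3}→3  {1,3,6}→6  {1,5,6}→3  {2,3,6}→3  {3,5,6}→3  {4,5,6}→1
  4 left: {0,1,2,3}→6  {0,1,3,6}→12  {0,1,5,6}→6  {1,2,3,6}→12  {1,3,5,6}→12  {1,4,5,6}→4  {2,3,5,6}→6  {3,4,5,6}→4
  5 left: {0,1,2,3,6}→30  {0,1,3,5,6}→30  {0,1,4,5,6}→10  {1,2,3,5,6}→30  {1,3,4,5,6}→20  {2,3,4,5,6}→10
  placing 0:r first → 60 extensions
  placing 2:q first → 60 extensions
  placing 4:s first → 90 extensions
total linear extensions = 210

210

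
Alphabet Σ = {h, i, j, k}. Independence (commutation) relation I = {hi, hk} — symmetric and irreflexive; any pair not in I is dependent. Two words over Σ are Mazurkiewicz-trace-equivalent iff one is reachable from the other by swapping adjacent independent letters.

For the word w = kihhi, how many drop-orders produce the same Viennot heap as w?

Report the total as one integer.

0(k) covers ∅
1(i) covers 0:k
2(h) covers ∅
3(h) covers 2:h
4(i) covers 1:i
floor of heap: 0:k, 2:h
completions by unplaced set U, small U first (add the entries for U minus each lowest piece of U):
  |U|=1: {3}:1  {4}:1
  |U|=2: {1,4}:1  {2,3}:1  {3,4}:2
  |U|=3: {0,1,4}:1  {1,3,4}:3  {2,3,4}:3
  start at 0(k): 6
  start at 2(h): 4
sum over floor = 10

10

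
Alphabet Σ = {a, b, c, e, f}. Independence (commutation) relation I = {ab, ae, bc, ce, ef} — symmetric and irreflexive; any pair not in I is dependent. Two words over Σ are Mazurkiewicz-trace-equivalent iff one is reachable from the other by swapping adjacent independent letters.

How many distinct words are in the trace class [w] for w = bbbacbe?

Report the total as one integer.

21

0(b) covers ∅
1(b) covers 0:b
2(b) covers 1:b
3(a) covers ∅
4(c) covers 3:a
5(b) covers 2:b
6(e) covers 5:b
floor of heap: 0:b, 3:a
completions by unplaced set U, small U first (add the entries for U minus each lowest piece of U):
  |U|=1: {4}:1  {6}:1
  |U|=2: {3,4}:1  {4,6}:2  {5,6}:1
  |U|=3: {2,5,6}:1  {3,4,6}:3  {4,5,6}:3
  |U|=4: {1,2,5,6}:1  {2,4,5,6}:4  {3,4,5,6}:6
  |U|=5: {0,1,2,5,6}:1  {1,2,4,5,6}:5  {2,3,4,5,6}:10
  start at 0(b): 15
  start at 3(a): 6
sum over floor = 21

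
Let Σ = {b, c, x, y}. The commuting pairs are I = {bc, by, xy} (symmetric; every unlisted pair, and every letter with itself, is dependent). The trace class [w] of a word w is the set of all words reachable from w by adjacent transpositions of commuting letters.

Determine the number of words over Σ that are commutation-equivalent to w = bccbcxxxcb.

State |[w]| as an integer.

piece 0:b — minimal
piece 1:c — minimal
piece 2:c rests on {1:c}
piece 3:b rests on {0:b}
piece 4:c rests on {2:c}
piece 5:x rests on {3:b, 4:c}
piece 6:x rests on {5:x}
piece 7:x rests on {6:x}
piece 8:c rests on {7:x}
piece 9:b rests on {7:x}
minimal pieces: {0:b, 1:c}
ways to finish when only these pieces remain (= sum over removing one remaining piece with nothing left below it):
  1 left: {8}→1  {9}→1
  2 left: {8,9}→2
  3 left: {7,8,9}→2
  4 left: {6,7,8,9}→2
  5 left: {5,6,7,8,9}→2
  6 left: {3,5,6,7,8,9}→2  {4,5,6,7,8,9}→2
  7 left: {0,3,5,6,7,8,9}→2  {2,4,5,6,7,8,9}→2  {3,4,5,6,7,8,9}→4
  8 left: {0,3,4,5,6,7,8,9}→6  {1,2,4,5,6,7,8,9}→2  {2,3,4,5,6,7,8,9}→6
  placing 0:b first → 8 extensions
  placing 1:c first → 12 extensions
total linear extensions = 20

20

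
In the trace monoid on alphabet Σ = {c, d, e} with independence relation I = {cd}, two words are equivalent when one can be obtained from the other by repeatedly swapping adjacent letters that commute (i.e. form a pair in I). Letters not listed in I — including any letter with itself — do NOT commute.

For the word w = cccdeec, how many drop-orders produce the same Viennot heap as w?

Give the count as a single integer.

drop 0:c onto floor
drop 1:c onto {0:c}
drop 2:c onto {1:c}
drop 3:d onto floor
drop 4:e onto {2:c, 3:d}
drop 5:e onto {4:e}
drop 6:c onto {5:e}
ground layer = {0:c, 3:d}
drop-orders for the pieces not yet dropped (sum over which currently-grounded one goes next):
  1 to go: {6} 1
  2 to go: {5,6} 1
  3 to go: {4,5,6} 1
  4 to go: {2,4,5,6} 1  {3,4,5,6} 1
  5 to go: {1,2,4,5,6} 1  {2,3,4,5,6} 2
  if 0:c drops first: 3 orders
  if 3:d drops first: 1 orders
heap linearizations: 4

4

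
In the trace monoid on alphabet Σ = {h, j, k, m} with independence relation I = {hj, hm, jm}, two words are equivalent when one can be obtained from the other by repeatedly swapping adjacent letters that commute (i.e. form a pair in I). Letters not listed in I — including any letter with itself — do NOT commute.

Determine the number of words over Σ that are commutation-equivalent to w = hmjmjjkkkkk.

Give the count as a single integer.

60

0(h) covers ∅
1(m) covers ∅
2(j) covers ∅
3(m) covers 1:m
4(j) covers 2:j
5(j) covers 4:j
6(k) covers 0:h, 3:m, 5:j
7(k) covers 6:k
8(k) covers 7:k
9(k) covers 8:k
10(k) covers 9:k
floor of heap: 0:h, 1:m, 2:j
completions by unplaced set U, small U first (add the entries for U minus each lowest piece of U):
  |U|=1: {10}:1
  |U|=2: {9,10}:1
  |U|=3: {8,9,10}:1
  |U|=4: {7,8,9,10}:1
  |U|=5: {6,7,8,9,10}:1
  |U|=6: {0,6,7,8,9,10}:1  {3,6,7,8,9,10}:1  {5,6,7,8,9,10}:1
  |U|=7: {0,3,6,7,8,9,10}:2  {0,5,6,7,8,9,10}:2  {1,3,6,7,8,9,10}:1  {3,5,6,7,8,9,10}:2  {4,5,6,7,8,9,10}:1
  |U|=8: {0,1,3,6,7,8,9,10}:3  {0,3,5,6,7,8,9,10}:6  {0,4,5,6,7,8,9,10}:3  {1,3,5,6,7,8,9,10}:3  {2,4,5,6,7,8,9,10}:1  {3,4,5,6,7,8,9,10}:3
  |U|=9: {0,1,3,5,6,7,8,9,10}:12  {0,2,4,5,6,7,8,9,10}:4  {0,3,4,5,6,7,8,9,10}:12  {1,3,4,5,6,7,8,9,10}:6  {2,3,4,5,6,7,8,9,10}:4
  start at 0(h): 10
  start at 1(m): 20
  start at 2(j): 30
sum over floor = 60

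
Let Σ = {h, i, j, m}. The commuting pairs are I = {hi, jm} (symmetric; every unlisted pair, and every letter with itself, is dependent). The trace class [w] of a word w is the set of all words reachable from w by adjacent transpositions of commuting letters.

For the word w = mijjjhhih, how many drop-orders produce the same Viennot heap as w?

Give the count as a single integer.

#0=m has no predecessor
#1=i depends on [0:m]
#2=j depends on [1:i]
#3=j depends on [2:j]
#4=j depends on [3:j]
#5=h depends on [4:j]
#6=h depends on [5:h]
#7=i depends on [4:j]
#8=h depends on [6:h]
sources: [0:m]
N(rest) = Σ N(rest − s) over sources s of rest; N(one piece) = 1:
  size 1 → [7]=1  [8]=1
  size 2 → [6,8]=1  [7,8]=2
  size 3 → [5,6,8]=1  [6,7,8]=3
  size 4 → [5,6,7,8]=4
  size 5 → [4,5,6,7,8]=4
  size 6 → [3,4,5,6,7,8]=4
  size 7 → [2,3,4,5,6,7,8]=4
  first=0(m) contributes 4

4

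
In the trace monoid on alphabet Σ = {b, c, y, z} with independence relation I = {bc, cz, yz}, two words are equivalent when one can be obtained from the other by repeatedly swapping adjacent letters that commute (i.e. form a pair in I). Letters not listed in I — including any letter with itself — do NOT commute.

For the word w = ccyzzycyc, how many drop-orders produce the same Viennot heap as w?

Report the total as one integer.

36

drop 0:c onto floor
drop 1:c onto {0:c}
drop 2:y onto {1:c}
drop 3:z onto floor
drop 4:z onto {3:z}
drop 5:y onto {2:y}
drop 6:c onto {5:y}
drop 7:y onto {6:c}
drop 8:c onto {7:y}
ground layer = {0:c, 3:z}
drop-orders for the pieces not yet dropped (sum over which currently-grounded one goes next):
  1 to go: {4} 1  {8} 1
  2 to go: {3,4} 1  {4,8} 2  {7,8} 1
  3 to go: {3,4,8} 3  {4,7,8} 3  {6,7,8} 1
  4 to go: {3,4,7,8} 6  {4,6,7,8} 4  {5,6,7,8} 1
  5 to go: {2,5,6,7,8} 1  {3,4,6,7,8} 10  {4,5,6,7,8} 5
  6 to go: {1,2,5,6,7,8} 1  {2,4,5,6,7,8} 6  {3,4,5,6,7,8} 15
  7 to go: {0,1,2,5,6,7,8} 1  {1,2,4,5,6,7,8} 7  {2,3,4,5,6,7,8} 21
  if 0:c drops first: 28 orders
  if 3:z drops first: 8 orders
heap linearizations: 36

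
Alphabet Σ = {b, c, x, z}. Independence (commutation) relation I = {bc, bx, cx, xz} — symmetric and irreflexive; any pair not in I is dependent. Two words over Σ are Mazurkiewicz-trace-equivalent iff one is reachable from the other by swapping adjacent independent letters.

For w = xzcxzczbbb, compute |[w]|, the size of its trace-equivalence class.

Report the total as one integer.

0(x) covers ∅
1(z) covers ∅
2(c) covers 1:z
3(x) covers 0:x
4(z) covers 2:c
5(c) covers 4:z
6(z) covers 5:c
7(b) covers 6:z
8(b) covers 7:b
9(b) covers 8:b
floor of heap: 0:x, 1:z
completions by unplaced set U, small U first (add the entries for U minus each lowest piece of U):
  |U|=1: {3}:1  {9}:1
  |U|=2: {0,3}:1  {3,9}:2  {8,9}:1
  |U|=3: {0,3,9}:3  {3,8,9}:3  {7,8,9}:1
  |U|=4: {0,3,8,9}:6  {3,7,8,9}:4  {6,7,8,9}:1
  |U|=5: {0,3,7,8,9}:10  {3,6,7,8,9}:5  {5,6,7,8,9}:1
  |U|=6: {0,3,6,7,8,9}:15  {3,5,6,7,8,9}:6  {4,5,6,7,8,9}:1
  |U|=7: {0,3,5,6,7,8,9}:21  {2,4,5,6,7,8,9}:1  {3,4,5,6,7,8,9}:7
  |U|=8: {0,3,4,5,6,7,8,9}:28  {1,2,4,5,6,7,8,9}:1  {2,3,4,5,6,7,8,9}:8
  start at 0(x): 9
  start at 1(z): 36
sum over floor = 45

45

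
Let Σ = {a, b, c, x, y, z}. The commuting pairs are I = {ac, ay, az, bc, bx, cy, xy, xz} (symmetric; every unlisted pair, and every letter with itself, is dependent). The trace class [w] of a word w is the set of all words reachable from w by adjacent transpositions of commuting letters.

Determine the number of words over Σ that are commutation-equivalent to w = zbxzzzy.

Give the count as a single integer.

7

drop 0:z onto floor
drop 1:b onto {0:z}
drop 2:x onto floor
drop 3:z onto {1:b}
drop 4:z onto {3:z}
drop 5:z onto {4:z}
drop 6:y onto {5:z}
ground layer = {0:z, 2:x}
drop-orders for the pieces not yet dropped (sum over which currently-grounded one goes next):
  1 to go: {2} 1  {6} 1
  2 to go: {2,6} 2  {5,6} 1
  3 to go: {2,5,6} 3  {4,5,6} 1
  4 to go: {2,4,5,6} 4  {3,4,5,6} 1
  5 to go: {1,3,4,5,6} 1  {2,3,4,5,6} 5
  if 0:z drops first: 6 orders
  if 2:x drops first: 1 orders
heap linearizations: 7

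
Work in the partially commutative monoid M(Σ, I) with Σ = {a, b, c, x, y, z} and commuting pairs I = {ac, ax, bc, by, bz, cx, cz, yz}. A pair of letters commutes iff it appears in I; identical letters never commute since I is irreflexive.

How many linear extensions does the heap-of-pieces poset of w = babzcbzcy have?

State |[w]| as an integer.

480

drop 0:b onto floor
drop 1:a onto {0:b}
drop 2:b onto {1:a}
drop 3:z onto {1:a}
drop 4:c onto floor
drop 5:b onto {2:b}
drop 6:z onto {3:z}
drop 7:c onto {4:c}
drop 8:y onto {1:a, 7:c}
ground layer = {0:b, 4:c}
drop-orders for the pieces not yet dropped (sum over which currently-grounded one goes next):
  1 to go: {5} 1  {6} 1  {8} 1
  2 to go: {2,5} 1  {3,6} 1  {5,6} 2  {5,8} 2  {6,8} 2  {7,8} 1
  3 to go: {2,5,6} 3  {2,5,8} 3  {3,5,6} 3  {3,6,8} 3  {4,7,8} 1  {5,6,8} 6  {5,7,8} 3  {6,7,8} 3
  4 to go: {2,3,5,6} 6  {2,5,6,8} 12  {2,5,7,8} 6  {3,5,6,8} 12  {3,6,7,8} 6  {4,5,7,8} 4  {4,6,7,8} 4  {5,6,7,8} 12
  5 to go: {2,3,5,6,8} 30  {2,4,5,7,8} 10  {2,5,6,7,8} 30  {3,4,6,7,8} 10  {3,5,6,7,8} 30  {4,5,6,7,8} 20
  6 to go: {1,2,3,5,6,8} 30  {2,3,5,6,7,8} 90  {2,4,5,6,7,8} 60  {3,4,5,6,7,8} 60
  7 to go: {0,1,2,3,5,6,8} 30  {1,2,3,5,6,7,8} 120  {2,3,4,5,6,7,8} 210
  if 0:b drops first: 330 orders
  if 4:c drops first: 150 orders
heap linearizations: 480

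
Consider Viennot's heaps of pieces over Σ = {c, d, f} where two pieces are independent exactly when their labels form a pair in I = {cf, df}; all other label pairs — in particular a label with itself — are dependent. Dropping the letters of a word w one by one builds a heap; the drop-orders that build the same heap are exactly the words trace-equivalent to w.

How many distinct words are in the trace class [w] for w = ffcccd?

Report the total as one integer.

piece 0:f — minimal
piece 1:f rests on {0:f}
piece 2:c — minimal
piece 3:c rests on {2:c}
piece 4:c rests on {3:c}
piece 5:d rests on {4:c}
minimal pieces: {0:f, 2:c}
ways to finish when only these pieces remain (= sum over removing one remaining piece with nothing left below it):
  1 left: {1}→1  {5}→1
  2 left: {0,1}→1  {1,5}→2  {4,5}→1
  3 left: {0,1,5}→3  {1,4,5}→3  {3,4,5}→1
  4 left: {0,1,4,5}→6  {1,3,4,5}→4  {2,3,4,5}→1
  placing 0:f first → 5 extensions
  placing 2:c first → 10 extensions
total linear extensions = 15

15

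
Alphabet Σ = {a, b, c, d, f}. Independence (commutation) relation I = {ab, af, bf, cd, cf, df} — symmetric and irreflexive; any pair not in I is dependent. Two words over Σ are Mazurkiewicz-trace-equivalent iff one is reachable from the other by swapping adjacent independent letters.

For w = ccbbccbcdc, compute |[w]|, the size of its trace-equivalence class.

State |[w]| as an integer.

#0=c has no predecessor
#1=c depends on [0:c]
#2=b depends on [1:c]
#3=b depends on [2:b]
#4=c depends on [3:b]
#5=c depends on [4:c]
#6=b depends on [5:c]
#7=c depends on [6:b]
#8=d depends on [6:b]
#9=c depends on [7:c]
sources: [0:c]
N(rest) = Σ N(rest − s) over sources s of rest; N(one piece) = 1:
  size 1 → [8]=1  [9]=1
  size 2 → [7,9]=1  [8,9]=2
  size 3 → [7,8,9]=3
  size 4 → [6,7,8,9]=3
  size 5 → [5,6,7,8,9]=3
  size 6 → [4,5,6,7,8,9]=3
  size 7 → [3,4,5,6,7,8,9]=3
  size 8 → [2,3,4,5,6,7,8,9]=3
  first=0(c) contributes 3

3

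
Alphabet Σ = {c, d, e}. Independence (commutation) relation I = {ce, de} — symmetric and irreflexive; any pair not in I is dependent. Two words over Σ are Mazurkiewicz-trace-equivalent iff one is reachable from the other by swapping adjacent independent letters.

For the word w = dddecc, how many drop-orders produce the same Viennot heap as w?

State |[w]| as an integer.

piece 0:d — minimal
piece 1:d rests on {0:d}
piece 2:d rests on {1:d}
piece 3:e — minimal
piece 4:c rests on {2:d}
piece 5:c rests on {4:c}
minimal pieces: {0:d, 3:e}
ways to finish when only these pieces remain (= sum over removing one remaining piece with nothing left below it):
  1 left: {3}→1  {5}→1
  2 left: {3,5}→2  {4,5}→1
  3 left: {2,4,5}→1  {3,4,5}→3
  4 left: {1,2,4,5}→1  {2,3,4,5}→4
  placing 0:d first → 5 extensions
  placing 3:e first → 1 extensions
total linear extensions = 6

6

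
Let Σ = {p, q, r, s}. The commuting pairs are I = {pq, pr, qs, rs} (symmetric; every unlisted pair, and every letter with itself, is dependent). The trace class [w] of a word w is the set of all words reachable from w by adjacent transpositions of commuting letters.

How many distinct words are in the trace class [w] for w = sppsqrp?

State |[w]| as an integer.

#0=s has no predecessor
#1=p depends on [0:s]
#2=p depends on [1:p]
#3=s depends on [2:p]
#4=q has no predecessor
#5=r depends on [4:q]
#6=p depends on [3:s]
sources: [0:s, 4:q]
N(rest) = Σ N(rest − s) over sources s of rest; N(one piece) = 1:
  size 1 → [5]=1  [6]=1
  size 2 → [3,6]=1  [4,5]=1  [5,6]=2
  size 3 → [2,3,6]=1  [3,5,6]=3  [4,5,6]=3
  size 4 → [1,2,3,6]=1  [2,3,5,6]=4  [3,4,5,6]=6
  size 5 → [0,1,2,3,6]=1  [1,2,3,5,6]=5  [2,3,4,5,6]=10
  first=0(s) contributes 15
  first=4(q) contributes 6
|[w]| = 21

21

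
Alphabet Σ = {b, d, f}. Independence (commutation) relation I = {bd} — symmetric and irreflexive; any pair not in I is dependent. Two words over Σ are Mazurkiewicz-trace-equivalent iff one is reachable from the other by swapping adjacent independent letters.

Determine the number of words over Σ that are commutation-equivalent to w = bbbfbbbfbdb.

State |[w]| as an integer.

piece 0:b — minimal
piece 1:b rests on {0:b}
piece 2:b rests on {1:b}
piece 3:f rests on {2:b}
piece 4:b rests on {3:f}
piece 5:b rests on {4:b}
piece 6:b rests on {5:b}
piece 7:f rests on {6:b}
piece 8:b rests on {7:f}
piece 9:d rests on {7:f}
piece 10:b rests on {8:b}
minimal pieces: {0:b}
ways to finish when only these pieces remain (= sum over removing one remaining piece with nothing left below it):
  1 left: {9}→1  {10}→1
  2 left: {8,10}→1  {9,10}→2
  3 left: {8,9,10}→3
  4 left: {7,8,9,10}→3
  5 left: {6,7,8,9,10}→3
  6 left: {5,6,7,8,9,10}→3
  7 left: {4,5,6,7,8,9,10}→3
  8 left: {3,4,5,6,7,8,9,10}→3
  9 left: {2,3,4,5,6,7,8,9,10}→3
  placing 0:b first → 3 extensions

3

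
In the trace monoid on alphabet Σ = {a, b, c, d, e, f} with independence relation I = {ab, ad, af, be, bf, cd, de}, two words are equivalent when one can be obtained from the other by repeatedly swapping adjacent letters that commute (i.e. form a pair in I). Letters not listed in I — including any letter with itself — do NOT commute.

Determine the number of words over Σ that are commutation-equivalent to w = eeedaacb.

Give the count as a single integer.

drop 0:e onto floor
drop 1:e onto {0:e}
drop 2:e onto {1:e}
drop 3:d onto floor
drop 4:a onto {2:e}
drop 5:a onto {4:a}
drop 6:c onto {5:a}
drop 7:b onto {3:d, 6:c}
ground layer = {0:e, 3:d}
drop-orders for the pieces not yet dropped (sum over which currently-grounded one goes next):
  1 to go: {7} 1
  2 to go: {3,7} 1  {6,7} 1
  3 to go: {3,6,7} 2  {5,6,7} 1
  4 to go: {3,5,6,7} 3  {4,5,6,7} 1
  5 to go: {2,4,5,6,7} 1  {3,4,5,6,7} 4
  6 to go: {1,2,4,5,6,7} 1  {2,3,4,5,6,7} 5
  if 0:e drops first: 6 orders
  if 3:d drops first: 1 orders
heap linearizations: 7

7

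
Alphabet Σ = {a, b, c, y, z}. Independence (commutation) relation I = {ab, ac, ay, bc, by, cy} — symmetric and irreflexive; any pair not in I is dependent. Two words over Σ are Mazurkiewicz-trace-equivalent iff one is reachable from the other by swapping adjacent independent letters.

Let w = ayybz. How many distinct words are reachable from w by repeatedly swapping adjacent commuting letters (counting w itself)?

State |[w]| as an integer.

12

piece 0:a — minimal
piece 1:y — minimal
piece 2:y rests on {1:y}
piece 3:b — minimal
piece 4:z rests on {0:a, 2:y, 3:b}
minimal pieces: {0:a, 1:y, 3:b}
ways to finish when only these pieces remain (= sum over removing one remaining piece with nothing left below it):
  1 left: {4}→1
  2 left: {0,4}→1  {2,4}→1  {3,4}→1
  3 left: {0,2,4}→2  {0,3,4}→2  {1,2,4}→1  {2,3,4}→2
  placing 0:a first → 3 extensions
  placing 1:y first → 6 extensions
  placing 3:b first → 3 extensions
total linear extensions = 12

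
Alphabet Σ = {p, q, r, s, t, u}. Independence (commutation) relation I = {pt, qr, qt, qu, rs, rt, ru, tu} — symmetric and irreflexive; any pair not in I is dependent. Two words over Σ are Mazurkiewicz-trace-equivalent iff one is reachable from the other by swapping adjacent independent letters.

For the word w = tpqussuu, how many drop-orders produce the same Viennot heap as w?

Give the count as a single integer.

piece 0:t — minimal
piece 1:p — minimal
piece 2:q rests on {1:p}
piece 3:u rests on {1:p}
piece 4:s rests on {0:t, 2:q, 3:u}
piece 5:s rests on {4:s}
piece 6:u rests on {5:s}
piece 7:u rests on {6:u}
minimal pieces: {0:t, 1:p}
ways to finish when only these pieces remain (= sum over removing one remaining piece with nothing left below it):
  1 left: {7}→1
  2 left: {6,7}→1
  3 left: {5,6,7}→1
  4 left: {4,5,6,7}→1
  5 left: {0,4,5,6,7}→1  {2,4,5,6,7}→1  {3,4,5,6,7}→1
  6 left: {0,2,4,5,6,7}→2  {0,3,4,5,6,7}→2  {2,3,4,5,6,7}→2
  placing 0:t first → 2 extensions
  placing 1:p first → 6 extensions
total linear extensions = 8

8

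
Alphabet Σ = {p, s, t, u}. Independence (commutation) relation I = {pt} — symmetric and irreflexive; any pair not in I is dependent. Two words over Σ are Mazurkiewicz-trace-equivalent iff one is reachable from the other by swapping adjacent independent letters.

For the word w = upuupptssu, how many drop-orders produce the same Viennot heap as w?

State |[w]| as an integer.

3

#0=u has no predecessor
#1=p depends on [0:u]
#2=u depends on [1:p]
#3=u depends on [2:u]
#4=p depends on [3:u]
#5=p depends on [4:p]
#6=t depends on [3:u]
#7=s depends on [5:p, 6:t]
#8=s depends on [7:s]
#9=u depends on [8:s]
sources: [0:u]
N(rest) = Σ N(rest − s) over sources s of rest; N(one piece) = 1:
  size 1 → [9]=1
  size 2 → [8,9]=1
  size 3 → [7,8,9]=1
  size 4 → [5,7,8,9]=1  [6,7,8,9]=1
  size 5 → [4,5,7,8,9]=1  [5,6,7,8,9]=2
  size 6 → [4,5,6,7,8,9]=3
  size 7 → [3,4,5,6,7,8,9]=3
  size 8 → [2,3,4,5,6,7,8,9]=3
  first=0(u) contributes 3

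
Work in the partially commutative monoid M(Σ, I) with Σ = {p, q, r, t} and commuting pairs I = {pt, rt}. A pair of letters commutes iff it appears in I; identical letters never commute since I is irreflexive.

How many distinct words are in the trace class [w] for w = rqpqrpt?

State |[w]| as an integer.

drop 0:r onto floor
drop 1:q onto {0:r}
drop 2:p onto {1:q}
drop 3:q onto {2:p}
drop 4:r onto {3:q}
drop 5:p onto {4:r}
drop 6:t onto {3:q}
ground layer = {0:r}
drop-orders for the pieces not yet dropped (sum over which currently-grounded one goes next):
  1 to go: {5} 1  {6} 1
  2 to go: {4,5} 1  {5,6} 2
  3 to go: {4,5,6} 3
  4 to go: {3,4,5,6} 3
  5 to go: {2,3,4,5,6} 3
  if 0:r drops first: 3 orders

3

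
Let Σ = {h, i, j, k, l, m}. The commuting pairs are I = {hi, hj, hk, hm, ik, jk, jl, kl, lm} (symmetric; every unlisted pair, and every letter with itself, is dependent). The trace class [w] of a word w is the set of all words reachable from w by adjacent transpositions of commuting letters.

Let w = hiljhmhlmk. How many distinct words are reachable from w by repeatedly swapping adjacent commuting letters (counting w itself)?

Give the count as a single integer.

piece 0:h — minimal
piece 1:i — minimal
piece 2:l rests on {0:h, 1:i}
piece 3:j rests on {1:i}
piece 4:h rests on {2:l}
piece 5:m rests on {3:j}
piece 6:h rests on {4:h}
piece 7:l rests on {6:h}
piece 8:m rests on {5:m}
piece 9:k rests on {8:m}
minimal pieces: {0:h, 1:i}
ways to finish when only these pieces remain (= sum over removing one remaining piece with nothing left below it):
  1 left: {7}→1  {9}→1
  2 left: {6,7}→1  {7,9}→2  {8,9}→1
  3 left: {4,6,7}→1  {5,8,9}→1  {6,7,9}→3  {7,8,9}→3
  4 left: {2,4,6,7}→1  {3,5,8,9}→1  {4,6,7,9}→4  {5,7,8,9}→4  {6,7,8,9}→6
  5 left: {0,2,4,6,7}→1  {2,4,6,7,9}→5  {3,5,7,8,9}→5  {4,6,7,8,9}→10  {5,6,7,8,9}→10
  6 left: {0,2,4,6,7,9}→6  {2,4,6,7,8,9}→15  {3,5,6,7,8,9}→15  {4,5,6,7,8,9}→20
  7 left: {0,2,4,6,7,8,9}→21  {2,4,5,6,7,8,9}→35  {3,4,5,6,7,8,9}→35
  8 left: {0,2,4,5,6,7,8,9}→56  {2,3,4,5,6,7,8,9}→70
  placing 0:h first → 70 extensions
  placing 1:i first → 126 extensions
total linear extensions = 196

196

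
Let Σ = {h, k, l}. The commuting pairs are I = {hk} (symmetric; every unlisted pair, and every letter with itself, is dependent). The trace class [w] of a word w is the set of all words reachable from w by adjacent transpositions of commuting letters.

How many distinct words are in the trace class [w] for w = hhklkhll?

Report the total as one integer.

6

0(h) covers ∅
1(h) covers 0:h
2(k) covers ∅
3(l) covers 1:h, 2:k
4(k) covers 3:l
5(h) covers 3:l
6(l) covers 4:k, 5:h
7(l) covers 6:l
floor of heap: 0:h, 2:k
completions by unplaced set U, small U first (add the entries for U minus each lowest piece of U):
  |U|=1: {7}:1
  |U|=2: {6,7}:1
  |U|=3: {4,6,7}:1  {5,6,7}:1
  |U|=4: {4,5,6,7}:2
  |U|=5: {3,4,5,6,7}:2
  |U|=6: {1,3,4,5,6,7}:2  {2,3,4,5,6,7}:2
  start at 0(h): 4
  start at 2(k): 2
sum over floor = 6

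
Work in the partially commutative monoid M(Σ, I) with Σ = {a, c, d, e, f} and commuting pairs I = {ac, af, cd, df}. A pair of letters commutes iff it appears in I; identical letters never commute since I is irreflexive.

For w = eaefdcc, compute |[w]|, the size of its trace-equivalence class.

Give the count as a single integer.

4

drop 0:e onto floor
drop 1:a onto {0:e}
drop 2:e onto {1:a}
drop 3:f onto {2:e}
drop 4:d onto {2:e}
drop 5:c onto {3:f}
drop 6:c onto {5:c}
ground layer = {0:e}
drop-orders for the pieces not yet dropped (sum over which currently-grounded one goes next):
  1 to go: {4} 1  {6} 1
  2 to go: {4,6} 2  {5,6} 1
  3 to go: {3,5,6} 1  {4,5,6} 3
  4 to go: {3,4,5,6} 4
  5 to go: {2,3,4,5,6} 4
  if 0:e drops first: 4 orders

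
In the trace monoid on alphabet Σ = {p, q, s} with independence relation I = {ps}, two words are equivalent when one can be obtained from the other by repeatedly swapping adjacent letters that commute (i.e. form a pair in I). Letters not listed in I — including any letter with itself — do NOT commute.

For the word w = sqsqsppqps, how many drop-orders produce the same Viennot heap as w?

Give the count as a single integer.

6

0(s) covers ∅
1(q) covers 0:s
2(s) covers 1:q
3(q) covers 2:s
4(s) covers 3:q
5(p) covers 3:q
6(p) covers 5:p
7(q) covers 4:s, 6:p
8(p) covers 7:q
9(s) covers 7:q
floor of heap: 0:s
completions by unplaced set U, small U first (add the entries for U minus each lowest piece of U):
  |U|=1: {8}:1  {9}:1
  |U|=2: {8,9}:2
  |U|=3: {7,8,9}:2
  |U|=4: {4,7,8,9}:2  {6,7,8,9}:2
  |U|=5: {4,6,7,8,9}:4  {5,6,7,8,9}:2
  |U|=6: {4,5,6,7,8,9}:6
  |U|=7: {3,4,5,6,7,8,9}:6
  |U|=8: {2,3,4,5,6,7,8,9}:6
  start at 0(s): 6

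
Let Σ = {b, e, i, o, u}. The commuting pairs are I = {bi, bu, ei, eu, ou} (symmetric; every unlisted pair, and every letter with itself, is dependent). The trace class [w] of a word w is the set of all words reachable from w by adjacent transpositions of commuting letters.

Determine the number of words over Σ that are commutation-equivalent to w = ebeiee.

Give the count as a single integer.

6

piece 0:e — minimal
piece 1:b rests on {0:e}
piece 2:e rests on {1:b}
piece 3:i — minimal
piece 4:e rests on {2:e}
piece 5:e rests on {4:e}
minimal pieces: {0:e, 3:i}
ways to finish when only these pieces remain (= sum over removing one remaining piece with nothing left below it):
  1 left: {3}→1  {5}→1
  2 left: {3,5}→2  {4,5}→1
  3 left: {2,4,5}→1  {3,4,5}→3
  4 left: {1,2,4,5}→1  {2,3,4,5}→4
  placing 0:e first → 5 extensions
  placing 3:i first → 1 extensions
total linear extensions = 6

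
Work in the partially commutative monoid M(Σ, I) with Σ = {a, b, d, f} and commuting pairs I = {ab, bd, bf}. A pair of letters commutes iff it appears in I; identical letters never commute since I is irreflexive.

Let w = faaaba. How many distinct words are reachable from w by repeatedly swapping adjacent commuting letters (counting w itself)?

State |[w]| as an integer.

6

#0=f has no predecessor
#1=a depends on [0:f]
#2=a depends on [1:a]
#3=a depends on [2:a]
#4=b has no predecessor
#5=a depends on [3:a]
sources: [0:f, 4:b]
N(rest) = Σ N(rest − s) over sources s of rest; N(one piece) = 1:
  size 1 → [4]=1  [5]=1
  size 2 → [3,5]=1  [4,5]=2
  size 3 → [2,3,5]=1  [3,4,5]=3
  size 4 → [1,2,3,5]=1  [2,3,4,5]=4
  first=0(f) contributes 5
  first=4(b) contributes 1
|[w]| = 6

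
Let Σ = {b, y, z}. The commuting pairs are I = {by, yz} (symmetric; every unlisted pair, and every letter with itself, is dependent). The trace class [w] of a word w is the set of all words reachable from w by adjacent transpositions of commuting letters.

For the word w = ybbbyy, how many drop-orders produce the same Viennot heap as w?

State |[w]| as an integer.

20

piece 0:y — minimal
piece 1:b — minimal
piece 2:b rests on {1:b}
piece 3:b rests on {2:b}
piece 4:y rests on {0:y}
piece 5:y rests on {4:y}
minimal pieces: {0:y, 1:b}
ways to finish when only these pieces remain (= sum over removing one remaining piece with nothing left below it):
  1 left: {3}→1  {5}→1
  2 left: {2,3}→1  {3,5}→2  {4,5}→1
  3 left: {0,4,5}→1  {1,2,3}→1  {2,3,5}→3  {3,4,5}→3
  4 left: {0,3,4,5}→4  {1,2,3,5}→4  {2,3,4,5}→6
  placing 0:y first → 10 extensions
  placing 1:b first → 10 extensions
total linear extensions = 20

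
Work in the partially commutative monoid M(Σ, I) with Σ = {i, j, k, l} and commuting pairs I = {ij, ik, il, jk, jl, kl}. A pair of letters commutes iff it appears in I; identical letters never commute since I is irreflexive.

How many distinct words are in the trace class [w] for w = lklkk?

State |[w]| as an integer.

10

drop 0:l onto floor
drop 1:k onto floor
drop 2:l onto {0:l}
drop 3:k onto {1:k}
drop 4:k onto {3:k}
ground layer = {0:l, 1:k}
drop-orders for the pieces not yet dropped (sum over which currently-grounded one goes next):
  1 to go: {2} 1  {4} 1
  2 to go: {0,2} 1  {2,4} 2  {3,4} 1
  3 to go: {0,2,4} 3  {1,3,4} 1  {2,3,4} 3
  if 0:l drops first: 4 orders
  if 1:k drops first: 6 orders
heap linearizations: 10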